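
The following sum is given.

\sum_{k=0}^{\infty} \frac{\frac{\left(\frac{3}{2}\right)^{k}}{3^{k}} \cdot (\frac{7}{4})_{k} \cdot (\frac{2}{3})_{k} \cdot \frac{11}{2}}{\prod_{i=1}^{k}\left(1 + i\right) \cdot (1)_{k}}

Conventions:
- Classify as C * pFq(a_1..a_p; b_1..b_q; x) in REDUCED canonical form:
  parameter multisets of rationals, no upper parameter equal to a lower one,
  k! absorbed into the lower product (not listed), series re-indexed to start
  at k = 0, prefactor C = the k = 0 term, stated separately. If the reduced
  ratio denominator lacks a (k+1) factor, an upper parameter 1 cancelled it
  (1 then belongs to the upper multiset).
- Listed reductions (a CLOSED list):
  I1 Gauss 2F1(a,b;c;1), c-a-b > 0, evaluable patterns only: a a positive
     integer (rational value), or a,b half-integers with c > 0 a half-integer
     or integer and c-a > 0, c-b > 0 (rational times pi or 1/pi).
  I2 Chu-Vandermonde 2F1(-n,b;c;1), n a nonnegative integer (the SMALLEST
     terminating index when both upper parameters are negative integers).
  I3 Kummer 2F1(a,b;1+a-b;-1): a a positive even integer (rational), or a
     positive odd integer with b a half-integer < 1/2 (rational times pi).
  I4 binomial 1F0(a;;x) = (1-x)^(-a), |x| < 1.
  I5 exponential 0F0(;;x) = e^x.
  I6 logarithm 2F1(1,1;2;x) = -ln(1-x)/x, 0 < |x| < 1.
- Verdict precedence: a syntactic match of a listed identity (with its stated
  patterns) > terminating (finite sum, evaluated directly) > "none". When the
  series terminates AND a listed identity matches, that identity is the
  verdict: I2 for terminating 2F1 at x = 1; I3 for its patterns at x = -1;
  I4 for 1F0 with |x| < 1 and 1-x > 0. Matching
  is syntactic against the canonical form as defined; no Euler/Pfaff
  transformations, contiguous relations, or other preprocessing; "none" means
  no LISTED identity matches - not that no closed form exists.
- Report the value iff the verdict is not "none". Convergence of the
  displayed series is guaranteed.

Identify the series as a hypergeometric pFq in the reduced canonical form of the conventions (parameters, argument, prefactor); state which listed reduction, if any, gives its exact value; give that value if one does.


Prefactor \frac{11}{2}, argument \frac{1}{2}: 2F1 with upper {\frac{2}{3}, \frac{7}{4}} over lower {2}. Verdict: none (x = \frac{1}{2}): each listed identity misses the multisets {\frac{2}{3}, \frac{7}{4}} ; {2}.

The tell: with t_0 = \frac{11}{2}, (1)_k (C = 11/2) is k! itself.
Step ratio: r(k) = \frac{1}{2} * (k+\frac{2}{3}) (k+\frac{7}{4}) / [(k+2) (k+1)] ; factor over Q: parameters, x = \frac{1}{2}, and C = \frac{11}{2}.


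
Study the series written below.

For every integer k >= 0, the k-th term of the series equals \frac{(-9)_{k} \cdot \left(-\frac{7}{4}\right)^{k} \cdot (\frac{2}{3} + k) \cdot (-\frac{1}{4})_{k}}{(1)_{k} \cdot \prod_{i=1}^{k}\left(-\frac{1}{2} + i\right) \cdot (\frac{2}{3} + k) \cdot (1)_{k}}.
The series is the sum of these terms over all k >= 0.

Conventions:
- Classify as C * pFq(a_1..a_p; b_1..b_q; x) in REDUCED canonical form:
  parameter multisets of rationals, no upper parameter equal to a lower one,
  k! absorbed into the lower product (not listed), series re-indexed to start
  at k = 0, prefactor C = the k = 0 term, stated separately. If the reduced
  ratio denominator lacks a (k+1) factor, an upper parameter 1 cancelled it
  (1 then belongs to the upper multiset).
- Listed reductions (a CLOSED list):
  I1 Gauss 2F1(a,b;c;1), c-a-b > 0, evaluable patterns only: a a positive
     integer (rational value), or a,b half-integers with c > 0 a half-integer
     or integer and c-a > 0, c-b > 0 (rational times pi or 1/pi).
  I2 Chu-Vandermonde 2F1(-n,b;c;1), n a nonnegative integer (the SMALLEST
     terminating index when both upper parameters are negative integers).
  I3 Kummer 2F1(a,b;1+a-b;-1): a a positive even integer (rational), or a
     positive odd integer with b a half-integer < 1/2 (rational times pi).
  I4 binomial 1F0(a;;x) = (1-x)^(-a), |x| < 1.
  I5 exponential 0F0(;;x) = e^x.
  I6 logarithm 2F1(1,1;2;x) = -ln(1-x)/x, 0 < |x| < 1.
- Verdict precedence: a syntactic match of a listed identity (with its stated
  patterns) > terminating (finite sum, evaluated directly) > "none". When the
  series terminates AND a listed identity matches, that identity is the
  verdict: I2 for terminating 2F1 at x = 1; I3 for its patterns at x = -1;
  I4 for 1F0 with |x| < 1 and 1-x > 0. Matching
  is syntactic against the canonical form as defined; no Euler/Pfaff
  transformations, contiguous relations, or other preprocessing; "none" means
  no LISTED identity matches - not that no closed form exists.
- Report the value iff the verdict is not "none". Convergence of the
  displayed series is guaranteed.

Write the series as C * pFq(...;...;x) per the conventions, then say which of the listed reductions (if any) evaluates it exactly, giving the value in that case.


x = -\frac{7}{4} here; the reduced form reads 2F2, upper {-9, -\frac{1}{4}}, lower {\frac{1}{2}, 1}, C = 1. Verdict: terminating. With -9 upstairs the series is a 10-term polynomial sum; evaluated term by term. Sum: -\frac{109935279307361603}{2562806985523200}.

Key step: t_0 being 1, the lower running product (C = 1) is a rising factorial.
Adjacent-term ratio: r(k) = -\frac{7}{4} * (k-9) (k-\frac{1}{4}) / [(k+\frac{1}{2}) (k+1) (k+1)] - rational in k, leading ratio -\frac{7}{4}; with t_0 = 1, classification follows.


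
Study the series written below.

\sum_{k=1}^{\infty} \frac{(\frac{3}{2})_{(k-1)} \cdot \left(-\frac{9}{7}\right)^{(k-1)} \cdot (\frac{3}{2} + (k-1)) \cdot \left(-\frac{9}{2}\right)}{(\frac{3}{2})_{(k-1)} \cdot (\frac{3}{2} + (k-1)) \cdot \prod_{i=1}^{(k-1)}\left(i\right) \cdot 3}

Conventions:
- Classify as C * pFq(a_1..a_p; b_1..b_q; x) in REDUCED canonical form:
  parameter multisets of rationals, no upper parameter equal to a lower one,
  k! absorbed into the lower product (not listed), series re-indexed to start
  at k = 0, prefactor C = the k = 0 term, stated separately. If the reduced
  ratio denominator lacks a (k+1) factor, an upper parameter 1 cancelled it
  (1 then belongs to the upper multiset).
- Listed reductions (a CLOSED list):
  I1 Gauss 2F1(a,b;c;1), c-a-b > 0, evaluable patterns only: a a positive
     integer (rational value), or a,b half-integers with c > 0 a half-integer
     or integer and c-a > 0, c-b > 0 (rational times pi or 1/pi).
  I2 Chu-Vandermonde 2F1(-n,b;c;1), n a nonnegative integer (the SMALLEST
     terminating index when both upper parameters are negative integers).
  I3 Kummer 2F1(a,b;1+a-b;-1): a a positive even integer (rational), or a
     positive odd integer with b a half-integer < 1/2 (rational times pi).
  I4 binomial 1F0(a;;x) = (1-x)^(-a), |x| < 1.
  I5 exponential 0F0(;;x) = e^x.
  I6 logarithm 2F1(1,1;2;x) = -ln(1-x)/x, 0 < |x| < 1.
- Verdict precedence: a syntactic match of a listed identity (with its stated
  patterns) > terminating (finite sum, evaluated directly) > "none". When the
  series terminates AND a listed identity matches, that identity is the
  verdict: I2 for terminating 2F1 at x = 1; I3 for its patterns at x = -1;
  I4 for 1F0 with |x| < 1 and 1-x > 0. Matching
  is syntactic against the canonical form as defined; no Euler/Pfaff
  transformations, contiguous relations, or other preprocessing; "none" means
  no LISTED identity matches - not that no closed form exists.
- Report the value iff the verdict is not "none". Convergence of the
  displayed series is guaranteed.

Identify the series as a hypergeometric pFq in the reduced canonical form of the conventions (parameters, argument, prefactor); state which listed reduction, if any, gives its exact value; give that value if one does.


Structural cue: t_0 being -\frac{3}{2}, the parameter 3/2 appears in both the upper and lower lists and cancels (alongside the other common factor).
Adjacent-term ratio: r(k) = -\frac{9}{7} * 1 / [(k+1)] - rational in k, leading ratio -\frac{9}{7}; with t_0 = -\frac{3}{2}, classification follows.

With C = -\frac{3}{2}: the canonical form is 0F0(-; -; -\frac{9}{7}). Verdict at x = -\frac{9}{7}: exponential (I5) matches (the 0F0 exponential series at x = -\frac{9}{7}). Its exact value is \left(-\frac{3}{2}\right) \cdot e^{-\frac{9}{7}}.


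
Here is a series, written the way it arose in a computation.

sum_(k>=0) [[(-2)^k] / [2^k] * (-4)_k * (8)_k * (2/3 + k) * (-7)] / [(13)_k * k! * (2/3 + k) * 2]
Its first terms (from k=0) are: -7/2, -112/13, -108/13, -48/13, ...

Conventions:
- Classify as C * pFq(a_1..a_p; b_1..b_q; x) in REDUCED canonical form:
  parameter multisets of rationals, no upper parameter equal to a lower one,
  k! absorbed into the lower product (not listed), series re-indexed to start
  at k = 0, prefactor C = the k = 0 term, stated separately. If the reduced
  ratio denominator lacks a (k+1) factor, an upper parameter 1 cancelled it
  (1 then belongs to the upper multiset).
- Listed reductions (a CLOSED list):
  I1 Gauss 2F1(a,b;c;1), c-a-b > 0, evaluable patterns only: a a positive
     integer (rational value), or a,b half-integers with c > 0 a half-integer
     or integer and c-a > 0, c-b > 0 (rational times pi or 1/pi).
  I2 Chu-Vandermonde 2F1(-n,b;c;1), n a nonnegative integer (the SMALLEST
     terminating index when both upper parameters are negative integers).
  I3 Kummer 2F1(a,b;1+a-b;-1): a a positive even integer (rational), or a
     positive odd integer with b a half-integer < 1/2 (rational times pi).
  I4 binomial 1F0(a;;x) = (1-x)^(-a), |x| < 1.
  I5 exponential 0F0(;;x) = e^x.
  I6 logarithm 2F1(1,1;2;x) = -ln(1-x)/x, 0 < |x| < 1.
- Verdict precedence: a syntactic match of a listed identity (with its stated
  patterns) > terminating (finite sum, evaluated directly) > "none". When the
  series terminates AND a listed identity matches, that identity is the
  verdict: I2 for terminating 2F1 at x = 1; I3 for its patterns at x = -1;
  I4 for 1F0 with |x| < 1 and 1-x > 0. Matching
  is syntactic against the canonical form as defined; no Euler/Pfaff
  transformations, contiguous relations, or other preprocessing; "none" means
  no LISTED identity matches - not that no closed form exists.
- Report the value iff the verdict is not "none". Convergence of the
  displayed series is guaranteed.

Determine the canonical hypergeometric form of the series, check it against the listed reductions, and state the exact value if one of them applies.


With C = -7/2: the canonical form is 2F1(-4, 8; 13; -1). Verdict: this is Kummer (I3) (x = -1; c = 13 equals 1+a-b for upper {-4, 8}: listed pattern). Its exact value is -99/4.

Key observation: with t_0 = -7/2, the constant factors (C = -7/2, x = -1) combine into one prefactor.
Step ratio: r(k) = (-1) * (k-4) (k+8) / [(k+13) (k+1)] - rational in k. x = (-1); t_0 = -7/2; negate the roots.


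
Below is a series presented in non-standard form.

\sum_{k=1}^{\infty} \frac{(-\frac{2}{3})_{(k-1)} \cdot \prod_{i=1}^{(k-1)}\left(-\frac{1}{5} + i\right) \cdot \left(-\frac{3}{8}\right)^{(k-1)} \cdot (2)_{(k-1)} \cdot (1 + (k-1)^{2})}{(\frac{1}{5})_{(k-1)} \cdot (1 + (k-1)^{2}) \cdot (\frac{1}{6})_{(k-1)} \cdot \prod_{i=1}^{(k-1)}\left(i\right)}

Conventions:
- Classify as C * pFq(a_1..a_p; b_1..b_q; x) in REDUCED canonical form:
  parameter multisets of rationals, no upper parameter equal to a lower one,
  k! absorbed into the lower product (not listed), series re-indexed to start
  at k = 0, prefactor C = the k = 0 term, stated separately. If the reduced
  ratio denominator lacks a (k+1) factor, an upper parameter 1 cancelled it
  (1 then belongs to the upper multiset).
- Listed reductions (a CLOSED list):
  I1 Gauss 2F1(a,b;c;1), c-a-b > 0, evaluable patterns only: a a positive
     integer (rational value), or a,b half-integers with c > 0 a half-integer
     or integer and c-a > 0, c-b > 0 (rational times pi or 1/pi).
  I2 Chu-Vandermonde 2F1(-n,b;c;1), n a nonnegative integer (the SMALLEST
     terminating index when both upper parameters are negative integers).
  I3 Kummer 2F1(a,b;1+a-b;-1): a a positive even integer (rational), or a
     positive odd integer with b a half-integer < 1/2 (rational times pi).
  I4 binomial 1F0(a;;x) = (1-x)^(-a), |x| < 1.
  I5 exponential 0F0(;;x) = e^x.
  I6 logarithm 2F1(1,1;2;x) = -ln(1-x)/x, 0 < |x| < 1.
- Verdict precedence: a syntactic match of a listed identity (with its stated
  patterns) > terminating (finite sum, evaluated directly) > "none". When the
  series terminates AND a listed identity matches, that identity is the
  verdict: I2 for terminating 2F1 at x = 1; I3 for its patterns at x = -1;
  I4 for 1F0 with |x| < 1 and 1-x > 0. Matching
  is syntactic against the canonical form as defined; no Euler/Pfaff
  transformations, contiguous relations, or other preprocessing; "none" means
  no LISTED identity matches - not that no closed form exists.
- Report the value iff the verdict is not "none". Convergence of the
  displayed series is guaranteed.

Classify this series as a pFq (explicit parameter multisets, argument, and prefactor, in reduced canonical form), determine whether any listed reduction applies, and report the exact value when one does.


The tell: x = -\frac{3}{8} and the product of the first k integers (prefactor 1) is k!.
Consecutive-term ratio: r(k) = -\frac{3}{8} * (k-\frac{2}{3}) (k+\frac{4}{5}) (k+2) / [(k+\frac{1}{6}) (k+\frac{1}{5}) (k+1)] - rational in k. x = -\frac{3}{8}; t_0 = 1; negate the roots.

This is 1 * 3F2(-\frac{2}{3}, \frac{4}{5}, 2; \frac{1}{6}, \frac{1}{5}; -\frac{3}{8}) in reduced canonical form. Verdict: none here - no I1-I6 shape fits x = -\frac{3}{8} with lower {\frac{1}{6}, \frac{1}{5}}.


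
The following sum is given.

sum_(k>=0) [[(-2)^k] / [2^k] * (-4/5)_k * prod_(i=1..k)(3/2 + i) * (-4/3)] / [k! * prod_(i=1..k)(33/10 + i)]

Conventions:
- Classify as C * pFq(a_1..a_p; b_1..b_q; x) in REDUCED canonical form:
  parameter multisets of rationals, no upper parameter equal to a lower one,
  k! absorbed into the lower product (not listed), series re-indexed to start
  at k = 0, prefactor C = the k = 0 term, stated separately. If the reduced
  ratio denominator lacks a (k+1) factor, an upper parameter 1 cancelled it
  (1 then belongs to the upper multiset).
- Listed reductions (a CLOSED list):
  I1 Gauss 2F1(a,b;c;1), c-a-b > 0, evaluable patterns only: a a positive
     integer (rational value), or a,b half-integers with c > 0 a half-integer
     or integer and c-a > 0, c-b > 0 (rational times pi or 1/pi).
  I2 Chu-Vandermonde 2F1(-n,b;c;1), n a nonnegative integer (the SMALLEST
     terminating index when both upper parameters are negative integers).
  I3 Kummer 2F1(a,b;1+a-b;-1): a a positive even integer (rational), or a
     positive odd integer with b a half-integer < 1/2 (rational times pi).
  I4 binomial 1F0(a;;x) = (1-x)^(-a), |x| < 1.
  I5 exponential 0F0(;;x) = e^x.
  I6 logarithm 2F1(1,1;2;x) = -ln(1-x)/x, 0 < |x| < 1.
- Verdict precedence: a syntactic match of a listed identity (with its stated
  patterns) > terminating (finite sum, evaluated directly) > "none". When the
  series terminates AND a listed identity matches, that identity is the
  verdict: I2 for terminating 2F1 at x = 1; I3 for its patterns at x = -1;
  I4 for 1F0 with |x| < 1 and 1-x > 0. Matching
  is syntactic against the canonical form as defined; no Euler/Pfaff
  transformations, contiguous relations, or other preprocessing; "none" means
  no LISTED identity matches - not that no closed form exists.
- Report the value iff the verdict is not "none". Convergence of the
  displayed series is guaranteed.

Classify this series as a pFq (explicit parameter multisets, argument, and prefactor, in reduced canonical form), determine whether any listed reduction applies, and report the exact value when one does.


Reduced: x = -1, 2F1, upper = {-4/5, 5/2}, lower = {43/10}, C = -4/3. Verdict: none. Every listed pattern misses the 2F1 form at -1, upper {-4/5, 5/2}.

Key step: x = (-1) and the two k-th powers (C = -4/3, x = -1) combine into one argument.
Consecutive-term ratio: r(k) = (-1) * (k-4/5) (k+5/2) / [(k+43/10) (k+1)] - poly over poly, x = (-1) from leading terms; C = -4/3 at k = 0.


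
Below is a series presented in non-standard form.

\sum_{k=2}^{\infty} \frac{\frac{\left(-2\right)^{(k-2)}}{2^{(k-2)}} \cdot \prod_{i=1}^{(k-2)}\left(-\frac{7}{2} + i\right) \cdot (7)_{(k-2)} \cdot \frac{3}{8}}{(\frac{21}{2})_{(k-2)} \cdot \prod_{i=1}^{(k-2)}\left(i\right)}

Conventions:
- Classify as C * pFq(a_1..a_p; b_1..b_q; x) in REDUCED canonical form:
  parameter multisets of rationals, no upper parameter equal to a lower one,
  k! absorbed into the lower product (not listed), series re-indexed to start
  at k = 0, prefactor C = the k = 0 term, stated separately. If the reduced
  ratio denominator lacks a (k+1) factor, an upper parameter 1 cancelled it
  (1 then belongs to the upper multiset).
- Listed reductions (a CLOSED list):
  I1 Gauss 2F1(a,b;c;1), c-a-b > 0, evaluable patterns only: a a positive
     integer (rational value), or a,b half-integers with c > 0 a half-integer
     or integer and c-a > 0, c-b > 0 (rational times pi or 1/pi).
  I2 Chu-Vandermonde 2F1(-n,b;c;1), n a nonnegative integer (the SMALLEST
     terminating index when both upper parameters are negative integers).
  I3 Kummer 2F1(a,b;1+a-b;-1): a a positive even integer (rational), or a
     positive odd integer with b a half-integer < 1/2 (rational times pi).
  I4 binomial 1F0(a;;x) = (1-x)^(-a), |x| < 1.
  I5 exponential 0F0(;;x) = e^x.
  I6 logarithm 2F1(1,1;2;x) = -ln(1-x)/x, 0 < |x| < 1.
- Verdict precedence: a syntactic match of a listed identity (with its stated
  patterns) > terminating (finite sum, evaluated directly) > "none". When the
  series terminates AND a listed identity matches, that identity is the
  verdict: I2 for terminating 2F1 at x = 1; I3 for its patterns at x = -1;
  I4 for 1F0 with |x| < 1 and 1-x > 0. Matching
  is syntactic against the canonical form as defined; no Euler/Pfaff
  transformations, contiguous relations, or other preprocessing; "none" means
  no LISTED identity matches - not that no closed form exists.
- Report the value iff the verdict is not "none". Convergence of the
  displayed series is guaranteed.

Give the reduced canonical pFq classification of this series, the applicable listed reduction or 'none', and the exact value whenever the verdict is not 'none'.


Classification (C = \frac{3}{8}): 2F1 with upper {-\frac{5}{2}, 7}, lower {\frac{21}{2}}, argument x = -1. Verdict at x = -1: Kummer's theorem (I3) matches (x = -1; c = \frac{21}{2} equals 1+a-b for upper {-\frac{5}{2}, 7}: listed pattern). Value: \frac{14549535}{33554432} \cdot \pi.

Key step: from the first term \frac{3}{8}: the running product (C = 3/8) telescopes to a rising factorial.
Step ratio: r(k) = -1 * (k-\frac{5}{2}) (k+7) / [(k+\frac{21}{2}) (k+1)] ; factor over Q: parameters, x = -1, and C = \frac{3}{8}.


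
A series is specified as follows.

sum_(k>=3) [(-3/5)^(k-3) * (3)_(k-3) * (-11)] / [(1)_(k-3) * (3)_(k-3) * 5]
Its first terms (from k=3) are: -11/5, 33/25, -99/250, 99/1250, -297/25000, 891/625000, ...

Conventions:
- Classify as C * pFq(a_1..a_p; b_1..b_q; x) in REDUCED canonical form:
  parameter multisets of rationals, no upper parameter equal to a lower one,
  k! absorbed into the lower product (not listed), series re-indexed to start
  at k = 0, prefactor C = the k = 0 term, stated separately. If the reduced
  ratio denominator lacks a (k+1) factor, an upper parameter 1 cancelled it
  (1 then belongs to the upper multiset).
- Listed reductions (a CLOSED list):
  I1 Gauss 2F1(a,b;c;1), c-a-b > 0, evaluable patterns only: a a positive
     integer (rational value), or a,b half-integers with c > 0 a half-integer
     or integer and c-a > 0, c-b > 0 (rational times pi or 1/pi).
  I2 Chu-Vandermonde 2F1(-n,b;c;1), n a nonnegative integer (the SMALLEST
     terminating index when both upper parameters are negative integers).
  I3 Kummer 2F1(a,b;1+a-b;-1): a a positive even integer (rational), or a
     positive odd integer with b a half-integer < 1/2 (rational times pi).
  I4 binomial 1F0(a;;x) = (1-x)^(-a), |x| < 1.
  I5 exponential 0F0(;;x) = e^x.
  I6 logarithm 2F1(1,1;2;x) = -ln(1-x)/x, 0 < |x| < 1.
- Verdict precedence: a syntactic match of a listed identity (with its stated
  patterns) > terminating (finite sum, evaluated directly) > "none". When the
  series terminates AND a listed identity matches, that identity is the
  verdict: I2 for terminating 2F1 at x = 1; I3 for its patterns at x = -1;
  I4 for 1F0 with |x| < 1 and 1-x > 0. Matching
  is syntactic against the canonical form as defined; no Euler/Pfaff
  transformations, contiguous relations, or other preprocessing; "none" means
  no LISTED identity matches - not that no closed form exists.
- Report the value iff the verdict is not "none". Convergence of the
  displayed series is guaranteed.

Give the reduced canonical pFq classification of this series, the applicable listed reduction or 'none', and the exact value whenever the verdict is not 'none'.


Classification (C = -11/5): 0F0 with upper {-}, lower {-}, argument x = -3/5. Verdict at x = -3/5: the exponential series (I5) matches (the 0F0 exponential series at x = -3/5). Hence: (-11/5) * e^(-3/5).

Key step: x = (-3/5) and (1)_k (C = -11/5) is k! itself.
Adjacent-term ratio: r(k) = (-3/5) * 1 / [(k+1)] - rational in k. x = (-3/5); t_0 = -11/5; negate the roots.


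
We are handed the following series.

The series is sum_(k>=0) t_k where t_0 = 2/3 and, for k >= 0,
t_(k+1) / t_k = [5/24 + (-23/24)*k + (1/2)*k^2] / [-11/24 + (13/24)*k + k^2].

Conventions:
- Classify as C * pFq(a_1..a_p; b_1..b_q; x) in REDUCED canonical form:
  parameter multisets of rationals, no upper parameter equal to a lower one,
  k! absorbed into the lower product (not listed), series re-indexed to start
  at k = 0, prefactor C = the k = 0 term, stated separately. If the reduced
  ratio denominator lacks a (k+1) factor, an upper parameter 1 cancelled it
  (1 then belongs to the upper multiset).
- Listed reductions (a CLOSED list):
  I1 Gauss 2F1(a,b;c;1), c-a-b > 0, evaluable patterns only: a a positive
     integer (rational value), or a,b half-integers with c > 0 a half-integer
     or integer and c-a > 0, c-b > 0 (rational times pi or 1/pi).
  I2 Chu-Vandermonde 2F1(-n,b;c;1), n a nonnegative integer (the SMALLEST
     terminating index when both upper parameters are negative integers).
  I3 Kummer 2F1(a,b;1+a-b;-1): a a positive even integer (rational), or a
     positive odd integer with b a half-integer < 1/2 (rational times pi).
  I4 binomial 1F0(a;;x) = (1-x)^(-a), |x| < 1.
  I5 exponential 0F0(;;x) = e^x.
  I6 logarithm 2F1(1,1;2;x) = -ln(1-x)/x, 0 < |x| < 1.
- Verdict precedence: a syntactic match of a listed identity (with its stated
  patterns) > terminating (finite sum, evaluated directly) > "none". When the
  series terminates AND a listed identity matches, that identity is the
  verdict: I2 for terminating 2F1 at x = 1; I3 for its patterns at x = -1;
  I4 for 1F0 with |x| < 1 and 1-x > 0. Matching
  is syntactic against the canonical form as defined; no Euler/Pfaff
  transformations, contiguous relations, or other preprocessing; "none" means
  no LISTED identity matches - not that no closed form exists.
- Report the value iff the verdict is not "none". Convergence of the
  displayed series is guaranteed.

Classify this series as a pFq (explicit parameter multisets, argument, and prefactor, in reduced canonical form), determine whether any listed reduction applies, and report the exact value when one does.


With C = 2/3: the canonical form is 2F1(-5/3, -1/4; -11/24; 1/2). Verdict: none - at argument 1/2 the multisets {-5/3, -1/4} ; {-11/24} match no listed identity.

Key step: t_0 = 2/3 here, and roots of the ratio polynomials (prefactor 2/3) are the negated parameters.
Ratio: r(k) = (1/2) * (k-5/3) (k-1/4) / [(k-11/24) (k+1)] - rational in k, leading ratio (1/2); with t_0 = 2/3, classification follows.


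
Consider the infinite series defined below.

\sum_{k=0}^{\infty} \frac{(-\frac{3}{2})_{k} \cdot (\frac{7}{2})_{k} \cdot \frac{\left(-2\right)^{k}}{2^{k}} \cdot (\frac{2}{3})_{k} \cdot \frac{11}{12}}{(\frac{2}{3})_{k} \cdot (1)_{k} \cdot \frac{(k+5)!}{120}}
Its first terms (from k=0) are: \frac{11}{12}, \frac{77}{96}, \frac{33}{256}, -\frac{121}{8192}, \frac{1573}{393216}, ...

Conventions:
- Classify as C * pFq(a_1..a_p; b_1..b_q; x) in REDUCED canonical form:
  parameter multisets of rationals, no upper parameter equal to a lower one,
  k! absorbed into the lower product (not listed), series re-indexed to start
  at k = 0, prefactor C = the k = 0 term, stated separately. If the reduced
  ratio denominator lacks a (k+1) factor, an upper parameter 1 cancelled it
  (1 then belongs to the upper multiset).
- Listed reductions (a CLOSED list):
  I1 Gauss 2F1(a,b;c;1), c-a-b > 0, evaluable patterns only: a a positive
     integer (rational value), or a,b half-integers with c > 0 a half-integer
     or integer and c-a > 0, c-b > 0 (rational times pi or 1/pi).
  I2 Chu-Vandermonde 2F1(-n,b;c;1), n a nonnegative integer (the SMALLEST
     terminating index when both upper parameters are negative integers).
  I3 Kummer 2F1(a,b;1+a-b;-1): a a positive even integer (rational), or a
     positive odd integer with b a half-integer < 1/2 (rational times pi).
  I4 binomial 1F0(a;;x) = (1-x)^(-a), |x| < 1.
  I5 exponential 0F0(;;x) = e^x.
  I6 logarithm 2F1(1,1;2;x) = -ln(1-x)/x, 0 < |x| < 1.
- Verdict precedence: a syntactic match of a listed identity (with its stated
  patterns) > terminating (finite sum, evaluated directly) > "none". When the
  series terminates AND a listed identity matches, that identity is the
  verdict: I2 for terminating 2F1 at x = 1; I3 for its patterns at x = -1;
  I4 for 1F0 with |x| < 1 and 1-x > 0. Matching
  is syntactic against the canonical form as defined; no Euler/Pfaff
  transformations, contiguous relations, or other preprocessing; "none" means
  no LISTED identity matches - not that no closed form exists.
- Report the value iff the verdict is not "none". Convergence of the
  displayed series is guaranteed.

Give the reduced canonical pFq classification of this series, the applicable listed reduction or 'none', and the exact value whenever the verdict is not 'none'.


Key step: x = -1 and the denominator's factorial ratio (prefactor 11/12) is a lower Pochhammer.
Step ratio: r(k) = -1 * (k-\frac{3}{2}) (k+\frac{7}{2}) / [(k+6) (k+1)] - rational; roots negated = parameters, x = -1, C = \frac{11}{12}.

The series (x = -1) is 2F1: upper {-\frac{3}{2}, \frac{7}{2}}, lower {6}, prefactor \frac{11}{12}. Verdict: none - at argument -1 the multisets {-\frac{3}{2}, \frac{7}{2}} ; {6} match no listed identity.


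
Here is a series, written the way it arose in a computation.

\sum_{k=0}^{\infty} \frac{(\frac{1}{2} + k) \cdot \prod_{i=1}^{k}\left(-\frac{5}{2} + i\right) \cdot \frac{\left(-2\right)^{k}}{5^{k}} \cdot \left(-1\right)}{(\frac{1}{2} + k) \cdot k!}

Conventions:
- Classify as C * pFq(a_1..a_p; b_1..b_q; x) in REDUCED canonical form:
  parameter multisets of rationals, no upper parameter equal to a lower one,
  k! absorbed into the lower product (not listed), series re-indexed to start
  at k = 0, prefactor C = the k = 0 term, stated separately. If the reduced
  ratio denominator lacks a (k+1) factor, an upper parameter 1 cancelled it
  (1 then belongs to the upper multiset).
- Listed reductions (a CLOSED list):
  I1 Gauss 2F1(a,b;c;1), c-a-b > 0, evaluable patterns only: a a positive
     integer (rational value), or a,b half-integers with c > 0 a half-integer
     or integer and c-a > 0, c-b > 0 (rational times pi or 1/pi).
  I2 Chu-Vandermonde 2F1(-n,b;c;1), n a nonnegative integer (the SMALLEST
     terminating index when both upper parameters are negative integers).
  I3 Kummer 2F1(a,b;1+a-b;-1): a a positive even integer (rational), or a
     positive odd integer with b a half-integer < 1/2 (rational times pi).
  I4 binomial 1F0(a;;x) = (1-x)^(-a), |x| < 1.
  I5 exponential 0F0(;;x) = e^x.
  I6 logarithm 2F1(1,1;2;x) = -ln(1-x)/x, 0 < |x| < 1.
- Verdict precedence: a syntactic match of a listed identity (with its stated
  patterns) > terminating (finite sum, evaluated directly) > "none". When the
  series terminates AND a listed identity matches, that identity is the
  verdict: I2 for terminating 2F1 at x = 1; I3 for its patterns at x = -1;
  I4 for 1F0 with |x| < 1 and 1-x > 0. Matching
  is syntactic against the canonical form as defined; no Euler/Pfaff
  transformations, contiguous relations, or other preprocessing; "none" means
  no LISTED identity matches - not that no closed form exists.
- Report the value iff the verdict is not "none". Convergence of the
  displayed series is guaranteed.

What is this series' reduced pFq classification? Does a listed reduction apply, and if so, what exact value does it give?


x = -\frac{2}{5} here; the reduced form reads 1F0, upper {-\frac{3}{2}}, lower {-}, C = -1. Verdict (x = -\frac{2}{5}): the binomial series (I4) applies (the 1F0 binomial series: exponent 3/2, x = -\frac{2}{5}). Sum: \left(-1\right) \cdot \left(\frac{7}{5}\right)^{\frac{3}{2}}.

The tell: with t_0 = -1, the two geometric factors (prefactor -1) combine into one argument.
Step ratio: r(k) = -\frac{2}{5} * (k-\frac{3}{2}) / [(k+1)] ; factor over Q: parameters, x = -\frac{2}{5}, and C = -1.


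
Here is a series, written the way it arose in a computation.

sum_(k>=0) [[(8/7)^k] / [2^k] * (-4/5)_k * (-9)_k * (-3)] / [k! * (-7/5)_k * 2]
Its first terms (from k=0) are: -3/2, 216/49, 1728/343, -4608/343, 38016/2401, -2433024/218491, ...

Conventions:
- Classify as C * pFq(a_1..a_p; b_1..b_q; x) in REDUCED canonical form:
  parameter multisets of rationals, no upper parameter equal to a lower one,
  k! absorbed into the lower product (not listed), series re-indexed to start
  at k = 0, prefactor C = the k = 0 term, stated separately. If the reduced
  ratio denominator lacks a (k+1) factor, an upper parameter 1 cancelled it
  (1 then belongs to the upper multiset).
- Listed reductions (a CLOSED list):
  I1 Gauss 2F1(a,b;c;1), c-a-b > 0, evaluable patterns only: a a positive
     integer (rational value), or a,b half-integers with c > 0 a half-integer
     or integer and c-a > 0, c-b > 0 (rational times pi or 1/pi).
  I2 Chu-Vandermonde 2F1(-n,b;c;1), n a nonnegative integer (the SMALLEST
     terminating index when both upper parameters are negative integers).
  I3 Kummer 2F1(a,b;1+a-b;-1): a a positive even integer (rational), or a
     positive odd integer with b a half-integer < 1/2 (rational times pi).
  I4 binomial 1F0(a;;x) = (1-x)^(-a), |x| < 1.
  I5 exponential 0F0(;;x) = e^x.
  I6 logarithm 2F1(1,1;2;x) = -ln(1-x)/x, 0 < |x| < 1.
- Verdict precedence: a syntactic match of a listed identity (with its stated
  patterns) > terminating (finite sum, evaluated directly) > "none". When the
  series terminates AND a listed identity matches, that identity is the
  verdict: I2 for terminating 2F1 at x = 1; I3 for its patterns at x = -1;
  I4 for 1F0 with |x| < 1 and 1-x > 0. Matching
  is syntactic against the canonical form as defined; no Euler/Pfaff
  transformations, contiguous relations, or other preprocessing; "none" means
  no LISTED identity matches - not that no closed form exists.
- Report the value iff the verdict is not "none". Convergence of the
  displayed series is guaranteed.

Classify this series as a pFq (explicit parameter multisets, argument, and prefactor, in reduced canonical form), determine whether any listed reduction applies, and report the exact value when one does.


Prefactor -3/2, argument 4/7: 2F1 with upper {-9, -4/5} over lower {-7/5}. Verdict: terminating - upper -9 stops the sum at k = 9; the 10 terms are added exactly. Hence: 505104798879/168920198902.

Structural cue: x = (4/7) and the constant factors (C = -3/2, x = 4/7) combine into one prefactor.
Step ratio: r(k) = (4/7) * (k-9) (k-4/5) / [(k-7/5) (k+1)] - rational in k, leading ratio (4/7); with t_0 = -3/2, classification follows.


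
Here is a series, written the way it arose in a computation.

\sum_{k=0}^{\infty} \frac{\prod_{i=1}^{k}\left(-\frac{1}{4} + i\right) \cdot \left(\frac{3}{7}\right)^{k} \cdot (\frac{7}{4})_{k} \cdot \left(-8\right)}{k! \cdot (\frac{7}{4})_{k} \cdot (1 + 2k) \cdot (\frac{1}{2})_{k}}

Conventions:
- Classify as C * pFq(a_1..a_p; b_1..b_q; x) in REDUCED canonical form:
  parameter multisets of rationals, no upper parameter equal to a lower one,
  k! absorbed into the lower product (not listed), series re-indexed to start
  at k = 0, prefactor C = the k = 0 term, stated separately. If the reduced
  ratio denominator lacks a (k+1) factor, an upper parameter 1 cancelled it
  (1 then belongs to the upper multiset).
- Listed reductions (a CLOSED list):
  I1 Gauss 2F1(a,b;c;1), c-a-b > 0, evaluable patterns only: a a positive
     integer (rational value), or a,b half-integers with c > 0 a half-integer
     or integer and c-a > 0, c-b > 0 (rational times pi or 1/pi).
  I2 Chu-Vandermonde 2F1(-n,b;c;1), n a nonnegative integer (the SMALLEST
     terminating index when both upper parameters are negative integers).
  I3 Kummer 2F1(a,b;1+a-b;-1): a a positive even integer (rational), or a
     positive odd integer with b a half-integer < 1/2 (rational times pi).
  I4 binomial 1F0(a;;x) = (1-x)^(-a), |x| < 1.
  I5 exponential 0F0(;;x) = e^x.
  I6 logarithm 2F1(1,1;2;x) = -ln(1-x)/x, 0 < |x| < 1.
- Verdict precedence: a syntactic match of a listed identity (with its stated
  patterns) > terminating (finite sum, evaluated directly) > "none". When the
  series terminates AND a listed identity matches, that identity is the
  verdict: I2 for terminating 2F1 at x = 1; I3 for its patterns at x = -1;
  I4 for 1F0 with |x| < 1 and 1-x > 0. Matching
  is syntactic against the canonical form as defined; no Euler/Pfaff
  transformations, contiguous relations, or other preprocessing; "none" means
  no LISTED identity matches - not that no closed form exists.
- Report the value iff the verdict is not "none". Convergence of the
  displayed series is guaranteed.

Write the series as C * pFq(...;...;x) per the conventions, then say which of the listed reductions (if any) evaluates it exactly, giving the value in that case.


Reduced: x = \frac{3}{7}, 1F1, upper = {\frac{3}{4}}, lower = {\frac{3}{2}}, C = -8. Verdict: none here - no I1-I6 shape fits x = \frac{3}{7} with lower {\frac{3}{2}}.

Key step: with t_0 = -8, the parameter 7/4 appears in both the upper and lower lists and cancels.
Step ratio: r(k) = \frac{3}{7} * (k+\frac{3}{4}) / [(k+\frac{3}{2}) (k+1)] - rational; roots negated = parameters, x = \frac{3}{7}, C = -8.


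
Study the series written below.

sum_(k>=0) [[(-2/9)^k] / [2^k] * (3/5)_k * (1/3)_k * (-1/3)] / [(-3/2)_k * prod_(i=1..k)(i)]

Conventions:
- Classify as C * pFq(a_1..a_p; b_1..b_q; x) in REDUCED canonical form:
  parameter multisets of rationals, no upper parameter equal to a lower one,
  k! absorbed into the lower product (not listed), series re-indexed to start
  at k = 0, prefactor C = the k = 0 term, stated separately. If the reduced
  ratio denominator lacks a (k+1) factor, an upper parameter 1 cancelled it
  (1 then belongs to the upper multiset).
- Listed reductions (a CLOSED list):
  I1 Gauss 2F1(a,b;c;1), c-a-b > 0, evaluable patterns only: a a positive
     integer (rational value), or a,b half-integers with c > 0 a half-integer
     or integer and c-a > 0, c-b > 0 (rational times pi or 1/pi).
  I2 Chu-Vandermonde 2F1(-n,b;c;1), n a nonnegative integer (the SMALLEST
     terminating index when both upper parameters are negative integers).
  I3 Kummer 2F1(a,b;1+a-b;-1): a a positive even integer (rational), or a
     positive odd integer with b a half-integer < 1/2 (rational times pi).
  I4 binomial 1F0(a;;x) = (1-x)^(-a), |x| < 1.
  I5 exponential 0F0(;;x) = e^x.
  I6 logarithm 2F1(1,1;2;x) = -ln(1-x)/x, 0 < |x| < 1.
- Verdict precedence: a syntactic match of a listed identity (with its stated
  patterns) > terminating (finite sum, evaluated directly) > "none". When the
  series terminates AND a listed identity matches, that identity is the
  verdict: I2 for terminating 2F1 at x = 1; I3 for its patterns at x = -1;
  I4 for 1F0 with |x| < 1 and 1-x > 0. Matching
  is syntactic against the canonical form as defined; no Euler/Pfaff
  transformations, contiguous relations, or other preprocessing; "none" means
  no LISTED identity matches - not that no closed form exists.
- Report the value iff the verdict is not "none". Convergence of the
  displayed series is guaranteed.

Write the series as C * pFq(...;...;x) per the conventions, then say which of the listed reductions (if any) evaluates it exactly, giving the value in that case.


With C = -1/3: the canonical form is 2F1(1/3, 3/5; -3/2; -1/9). Verdict: none here - no I1-I6 shape fits x = -1/9 with lower {-3/2}.

Key step: from the first term -1/3: the product of the first k integers (C = -1/3, x = -1/9) is k!.
Ratio: r(k) = (-1/9) * (k+1/3) (k+3/5) / [(k-3/2) (k+1)] - rational; roots negated = parameters, x = (-1/9), C = -1/3.


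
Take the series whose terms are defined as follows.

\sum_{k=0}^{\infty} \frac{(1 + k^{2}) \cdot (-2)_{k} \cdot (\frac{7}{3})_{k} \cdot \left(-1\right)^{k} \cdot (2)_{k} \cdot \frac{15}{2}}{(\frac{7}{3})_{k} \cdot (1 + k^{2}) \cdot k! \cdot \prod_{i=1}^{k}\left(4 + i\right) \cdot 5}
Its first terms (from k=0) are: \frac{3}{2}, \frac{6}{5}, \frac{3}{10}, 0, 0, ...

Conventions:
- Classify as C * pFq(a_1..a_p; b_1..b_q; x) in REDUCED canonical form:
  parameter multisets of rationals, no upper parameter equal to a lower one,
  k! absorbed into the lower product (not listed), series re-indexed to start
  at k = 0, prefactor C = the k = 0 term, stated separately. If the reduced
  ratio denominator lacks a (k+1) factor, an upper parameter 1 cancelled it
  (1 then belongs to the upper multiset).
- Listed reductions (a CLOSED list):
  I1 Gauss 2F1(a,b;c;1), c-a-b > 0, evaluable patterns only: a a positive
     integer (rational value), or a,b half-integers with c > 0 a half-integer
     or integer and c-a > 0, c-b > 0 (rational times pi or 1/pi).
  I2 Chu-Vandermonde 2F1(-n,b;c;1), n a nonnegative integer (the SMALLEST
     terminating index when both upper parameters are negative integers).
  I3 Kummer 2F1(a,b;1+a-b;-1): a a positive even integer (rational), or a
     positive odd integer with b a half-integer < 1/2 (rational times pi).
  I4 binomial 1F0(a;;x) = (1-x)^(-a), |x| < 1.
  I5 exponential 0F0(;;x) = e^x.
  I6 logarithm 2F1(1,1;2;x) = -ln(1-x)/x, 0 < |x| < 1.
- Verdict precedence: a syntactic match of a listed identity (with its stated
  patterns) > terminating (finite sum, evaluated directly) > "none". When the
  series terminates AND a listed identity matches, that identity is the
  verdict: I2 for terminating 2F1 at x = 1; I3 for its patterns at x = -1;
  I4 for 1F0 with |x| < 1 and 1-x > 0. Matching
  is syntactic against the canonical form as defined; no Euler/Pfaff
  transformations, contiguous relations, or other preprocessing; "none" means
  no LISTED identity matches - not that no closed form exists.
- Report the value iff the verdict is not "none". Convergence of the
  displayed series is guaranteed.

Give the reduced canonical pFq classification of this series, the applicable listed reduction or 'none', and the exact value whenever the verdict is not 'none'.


Reduced: x = -1, 2F1, upper = {-2, 2}, lower = {5}, C = \frac{3}{2}. Verdict at x = -1: the Kummer evaluation I3 matches (x = -1; c = 5 equals 1+a-b for upper {-2, 2}: listed pattern). Sum: 3.

The tell: t_0 = \frac{3}{2} here, and the parameter 7/3 appears in both the upper and lower lists and cancels (alongside the other common factor).
Term ratio: r(k) = -1 * (k-2) (k+2) / [(k+5) (k+1)] - poly over poly, x = -1 from leading terms; C = \frac{3}{2} at k = 0.


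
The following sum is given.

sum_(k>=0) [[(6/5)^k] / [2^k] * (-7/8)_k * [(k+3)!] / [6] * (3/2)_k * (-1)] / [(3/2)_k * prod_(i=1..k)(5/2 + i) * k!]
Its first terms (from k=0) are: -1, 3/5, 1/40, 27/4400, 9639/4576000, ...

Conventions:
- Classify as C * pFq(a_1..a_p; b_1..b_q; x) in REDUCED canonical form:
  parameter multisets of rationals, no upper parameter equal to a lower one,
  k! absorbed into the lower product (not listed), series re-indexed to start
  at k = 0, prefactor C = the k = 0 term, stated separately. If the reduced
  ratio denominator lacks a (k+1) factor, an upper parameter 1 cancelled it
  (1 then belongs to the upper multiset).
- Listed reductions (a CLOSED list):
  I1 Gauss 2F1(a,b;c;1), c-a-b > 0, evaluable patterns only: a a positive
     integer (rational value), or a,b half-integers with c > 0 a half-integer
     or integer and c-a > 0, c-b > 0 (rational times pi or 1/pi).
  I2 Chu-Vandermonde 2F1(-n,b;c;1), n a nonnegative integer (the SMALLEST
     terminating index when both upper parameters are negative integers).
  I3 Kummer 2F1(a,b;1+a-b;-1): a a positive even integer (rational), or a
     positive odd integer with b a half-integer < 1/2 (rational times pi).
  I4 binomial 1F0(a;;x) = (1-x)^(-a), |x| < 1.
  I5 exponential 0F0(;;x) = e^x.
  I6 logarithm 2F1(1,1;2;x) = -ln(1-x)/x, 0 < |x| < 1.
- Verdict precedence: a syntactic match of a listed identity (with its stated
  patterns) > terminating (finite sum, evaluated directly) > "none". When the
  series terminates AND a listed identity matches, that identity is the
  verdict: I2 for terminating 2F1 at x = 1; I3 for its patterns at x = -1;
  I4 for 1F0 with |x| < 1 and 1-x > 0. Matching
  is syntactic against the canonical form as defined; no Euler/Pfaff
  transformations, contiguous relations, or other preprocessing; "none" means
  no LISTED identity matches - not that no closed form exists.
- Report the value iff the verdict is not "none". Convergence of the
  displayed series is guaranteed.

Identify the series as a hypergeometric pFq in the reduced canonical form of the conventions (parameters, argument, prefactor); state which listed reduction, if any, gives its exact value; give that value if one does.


Reduced: x = 3/5, 2F1, upper = {-7/8, 4}, lower = {7/2}, C = -1. Verdict: none. No listed pattern accepts 2F1(-7/8, 4; 7/2; 3/5).

The tell: t_0 being -1, the two k-th powers (C = -1) combine into one argument.
Ratio: r(k) = (3/5) * (k-7/8) (k+4) / [(k+7/2) (k+1)] - rational in k, leading ratio (3/5); with t_0 = -1, classification follows.
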